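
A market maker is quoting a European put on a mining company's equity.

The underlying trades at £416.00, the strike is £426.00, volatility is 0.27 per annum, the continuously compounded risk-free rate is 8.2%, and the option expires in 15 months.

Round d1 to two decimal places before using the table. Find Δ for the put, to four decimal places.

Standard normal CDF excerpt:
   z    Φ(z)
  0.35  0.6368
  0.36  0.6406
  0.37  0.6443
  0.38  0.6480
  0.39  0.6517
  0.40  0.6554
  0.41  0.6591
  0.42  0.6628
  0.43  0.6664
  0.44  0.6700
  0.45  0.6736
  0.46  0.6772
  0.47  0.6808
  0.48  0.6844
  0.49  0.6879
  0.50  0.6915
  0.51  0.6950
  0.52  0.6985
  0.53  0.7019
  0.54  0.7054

-0.3409

T = 1.25;  σ√T = 0.3019
d₁ = [ln(416/426) + (0.082 + 0.27²/2)·1.25] / 0.3019 = [-0.0238 + 0.1481] / 0.3019 = 0.4118 ≈ 0.41
N(d₁) = N(0.41) = 0.6591
Δ_put = N(d₁) − 1 = 0.6591 − 1 = -0.3409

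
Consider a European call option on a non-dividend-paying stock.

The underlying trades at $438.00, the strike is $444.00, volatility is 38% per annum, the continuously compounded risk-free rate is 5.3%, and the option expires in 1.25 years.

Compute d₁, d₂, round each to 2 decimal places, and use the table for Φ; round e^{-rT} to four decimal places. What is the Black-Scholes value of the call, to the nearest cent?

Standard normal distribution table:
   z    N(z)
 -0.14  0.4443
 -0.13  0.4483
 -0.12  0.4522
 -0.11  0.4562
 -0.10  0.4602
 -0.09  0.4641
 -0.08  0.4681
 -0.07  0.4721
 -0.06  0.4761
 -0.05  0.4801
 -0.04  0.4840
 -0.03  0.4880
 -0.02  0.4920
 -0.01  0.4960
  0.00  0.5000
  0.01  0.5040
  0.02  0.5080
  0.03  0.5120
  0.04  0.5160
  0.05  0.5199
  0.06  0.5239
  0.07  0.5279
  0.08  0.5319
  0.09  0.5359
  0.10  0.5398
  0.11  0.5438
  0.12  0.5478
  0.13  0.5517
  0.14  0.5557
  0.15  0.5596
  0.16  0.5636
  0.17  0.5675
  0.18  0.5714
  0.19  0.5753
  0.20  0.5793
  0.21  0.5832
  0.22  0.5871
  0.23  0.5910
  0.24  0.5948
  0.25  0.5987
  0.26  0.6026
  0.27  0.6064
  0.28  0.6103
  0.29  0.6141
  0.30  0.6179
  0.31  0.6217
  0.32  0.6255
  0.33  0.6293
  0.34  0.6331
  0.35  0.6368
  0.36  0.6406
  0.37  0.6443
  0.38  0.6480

$84.45

σ√T = 0.38 × 1.1180 = 0.4249
ln(S/K) + (r + σ²/2)T = ln(438/444) + (0.053 + 0.38²/2)·1.25 = -0.0136 + 0.1565 = 0.1429
d₁ = 0.1429 / 0.4249 = 0.3363 ⇒ 0.34
d₂ = d₁ − σ√T = 0.3363 − 0.4249 = -0.0885 ⇒ -0.09
e^(−rT) = e^(−0.053·1.25) = 0.9359
C = 438·N(0.34) − 444·0.9359·N(-0.09) = 438·0.6331 − 444·0.9359·0.4641 = 277.2978 − 192.8519 = 84.4459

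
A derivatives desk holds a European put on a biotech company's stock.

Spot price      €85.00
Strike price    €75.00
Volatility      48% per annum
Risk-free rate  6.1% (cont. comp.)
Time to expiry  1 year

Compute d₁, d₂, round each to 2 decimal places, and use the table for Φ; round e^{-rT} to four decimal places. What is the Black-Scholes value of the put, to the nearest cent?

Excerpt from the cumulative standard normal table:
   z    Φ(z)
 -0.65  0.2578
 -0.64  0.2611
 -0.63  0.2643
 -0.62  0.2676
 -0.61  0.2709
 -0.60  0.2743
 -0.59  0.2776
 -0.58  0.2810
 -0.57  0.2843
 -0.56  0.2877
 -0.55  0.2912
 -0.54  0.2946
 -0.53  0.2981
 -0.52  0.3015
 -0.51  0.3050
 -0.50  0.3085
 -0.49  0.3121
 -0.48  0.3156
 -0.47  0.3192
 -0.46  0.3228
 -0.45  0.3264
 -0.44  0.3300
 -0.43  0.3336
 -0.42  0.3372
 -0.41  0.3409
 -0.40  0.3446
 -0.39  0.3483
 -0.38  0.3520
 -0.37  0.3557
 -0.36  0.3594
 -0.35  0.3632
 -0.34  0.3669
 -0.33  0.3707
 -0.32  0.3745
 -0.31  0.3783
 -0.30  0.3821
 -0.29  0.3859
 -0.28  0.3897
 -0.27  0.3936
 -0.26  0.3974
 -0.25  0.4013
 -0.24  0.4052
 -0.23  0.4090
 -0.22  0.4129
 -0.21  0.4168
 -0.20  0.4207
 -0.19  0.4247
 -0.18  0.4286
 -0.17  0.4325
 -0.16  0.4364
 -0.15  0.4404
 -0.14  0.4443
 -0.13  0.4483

€8.61

σ√T = 0.48 × 1.0000 = 0.4800
d₁ = [ln(85/75) + (0.061 + 0.48²/2)·1] / 0.4800 = [0.1252 + 0.1762] / 0.4800 = 0.6278 ⇒ 0.63
d₂ = d₁ − σ√T = 0.6278 − 0.4800 = 0.1478 ⇒ 0.15
e^(−rT) = e^(−0.061·1) = 0.9408
P = 75·0.9408·N(-0.15) − 85·N(-0.63) = 75·0.9408·0.4404 − 85·0.2643 = 31.0746 − 22.4655 = 8.6091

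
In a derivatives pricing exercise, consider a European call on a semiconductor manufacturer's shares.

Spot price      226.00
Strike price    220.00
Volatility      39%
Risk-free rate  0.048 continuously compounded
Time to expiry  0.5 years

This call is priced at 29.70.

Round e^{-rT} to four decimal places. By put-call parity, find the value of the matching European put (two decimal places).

18.49

e^(−rT) = e^(−0.048·0.5) = 0.9763
Put-call parity: C − P = S − K·e^(−rT) = 226 − 220·0.9763 = 226 − 214.7860 = 11.2140
P = C − (C − P) = 29.70 − (11.2140) = 18.4860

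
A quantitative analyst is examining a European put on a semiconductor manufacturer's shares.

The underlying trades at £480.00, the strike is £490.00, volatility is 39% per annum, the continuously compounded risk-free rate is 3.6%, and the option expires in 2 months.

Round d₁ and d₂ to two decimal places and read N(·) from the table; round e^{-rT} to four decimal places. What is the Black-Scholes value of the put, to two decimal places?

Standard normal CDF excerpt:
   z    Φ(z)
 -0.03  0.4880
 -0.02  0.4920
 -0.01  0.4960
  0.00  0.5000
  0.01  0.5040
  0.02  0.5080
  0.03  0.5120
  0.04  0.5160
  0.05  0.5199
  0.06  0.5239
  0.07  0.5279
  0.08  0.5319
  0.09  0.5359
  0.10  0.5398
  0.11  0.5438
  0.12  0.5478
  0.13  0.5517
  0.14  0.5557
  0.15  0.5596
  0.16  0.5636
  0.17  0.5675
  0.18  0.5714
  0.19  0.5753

σ√T = 0.39 × 0.4082 = 0.1592
d₁ = [ln(480/490) + (0.036 + ½·0.39²)·0.1667] / (σ√T) = (-0.0206 + 0.0187) / 0.1592 = -0.0122 ≈ -0.01
d₂ = -0.0122 − 0.1592 = -0.1714 ≈ -0.17
exp(−rT) = exp(−0.036·0.1667) = 0.9940
N(−d₂) = N(0.17) = 0.5675;  N(−d₁) = N(0.01) = 0.5040
P = 490·0.9940·0.5675 − 480·0.5040 = 276.4065 − 241.9200 = 34.4865

£34.49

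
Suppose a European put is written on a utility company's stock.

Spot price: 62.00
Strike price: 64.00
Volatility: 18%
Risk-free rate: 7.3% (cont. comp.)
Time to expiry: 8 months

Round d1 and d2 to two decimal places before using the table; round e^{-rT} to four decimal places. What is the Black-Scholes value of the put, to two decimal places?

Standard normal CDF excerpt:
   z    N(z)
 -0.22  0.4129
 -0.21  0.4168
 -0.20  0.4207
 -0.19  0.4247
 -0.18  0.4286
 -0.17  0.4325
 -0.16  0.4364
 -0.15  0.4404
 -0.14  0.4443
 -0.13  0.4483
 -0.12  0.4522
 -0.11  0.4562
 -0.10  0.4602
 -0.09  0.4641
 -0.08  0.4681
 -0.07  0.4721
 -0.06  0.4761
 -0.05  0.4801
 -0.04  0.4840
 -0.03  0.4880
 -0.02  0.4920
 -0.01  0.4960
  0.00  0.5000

σ√T = 0.18·√0.6667 = 0.1470
d₁ = [ln(62/64) + (0.073 + 0.18²/2)·0.6667] / 0.1470 = [-0.0317 + 0.0595] / 0.1470 = 0.1886 → 0.19
d₂ = d₁ − σ√T = 0.1886 − 0.1470 = 0.0416 → 0.04
exp(−rT) = exp(−0.073·0.6667) = 0.9525
N(−d₂) = N(-0.04) = 0.4840;  N(−d₁) = N(-0.19) = 0.4247
P = 64·0.9525·0.4840 − 62·0.4247 = 29.5046 − 26.3314 = 3.1732

3.17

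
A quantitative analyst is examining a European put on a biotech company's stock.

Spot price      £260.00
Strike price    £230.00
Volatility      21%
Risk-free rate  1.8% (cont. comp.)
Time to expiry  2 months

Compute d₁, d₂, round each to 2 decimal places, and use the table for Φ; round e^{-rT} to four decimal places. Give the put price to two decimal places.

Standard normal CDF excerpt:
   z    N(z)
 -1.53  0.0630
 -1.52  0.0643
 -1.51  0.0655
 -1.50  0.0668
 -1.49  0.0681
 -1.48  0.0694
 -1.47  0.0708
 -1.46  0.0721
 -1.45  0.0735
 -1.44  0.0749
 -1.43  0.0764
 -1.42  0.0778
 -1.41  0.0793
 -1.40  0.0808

σ√T = 0.21·√0.1667 = 0.0857
ln(S/K) + (r + σ²/2)T = ln(260/230) + (0.018 + 0.21²/2)·0.1667 = 0.1226 + 0.0067 = 0.1293
d₁ = 0.1293 / 0.0857 = 1.5079 → 1.51
d₂ = d₁ − σ√T = 1.5079 − 0.0857 = 1.4222 → 1.42
exp(−rT) = exp(−0.018·0.1667) = 0.9970
N(−d₂) = N(-1.42) = 0.0778;  N(−d₁) = N(-1.51) = 0.0655
P = 230·0.9970·0.0778 − 260·0.0655 = 17.8403 − 17.0300 = 0.8103

£0.81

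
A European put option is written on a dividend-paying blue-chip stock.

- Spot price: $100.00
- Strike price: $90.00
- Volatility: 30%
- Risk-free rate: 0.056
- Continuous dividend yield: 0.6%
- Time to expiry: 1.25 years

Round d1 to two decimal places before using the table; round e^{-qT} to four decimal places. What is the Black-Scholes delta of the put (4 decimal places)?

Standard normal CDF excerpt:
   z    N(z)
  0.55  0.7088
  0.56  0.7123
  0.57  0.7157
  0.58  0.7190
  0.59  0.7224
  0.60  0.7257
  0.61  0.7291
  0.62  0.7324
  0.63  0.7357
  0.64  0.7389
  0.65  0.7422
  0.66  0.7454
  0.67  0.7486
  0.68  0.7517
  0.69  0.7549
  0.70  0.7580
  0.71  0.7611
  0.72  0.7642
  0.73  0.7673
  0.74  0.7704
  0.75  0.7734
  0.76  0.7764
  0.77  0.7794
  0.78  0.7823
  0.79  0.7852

σ√T = 0.3 × 1.1180 = 0.3354
d₁ = [ln(100/90) + (0.056 − 0.006 + ½·0.3²)·1.25] / (σ√T) = (0.1054 + 0.1187) / 0.3354 = 0.6682 which rounds to 0.67
N(d₁) = N(0.67) = 0.7486
Δ_put = e^(−qT)·(N(d₁) − 1) = 0.9925·(0.7486 − 1) = -0.2495

-0.2495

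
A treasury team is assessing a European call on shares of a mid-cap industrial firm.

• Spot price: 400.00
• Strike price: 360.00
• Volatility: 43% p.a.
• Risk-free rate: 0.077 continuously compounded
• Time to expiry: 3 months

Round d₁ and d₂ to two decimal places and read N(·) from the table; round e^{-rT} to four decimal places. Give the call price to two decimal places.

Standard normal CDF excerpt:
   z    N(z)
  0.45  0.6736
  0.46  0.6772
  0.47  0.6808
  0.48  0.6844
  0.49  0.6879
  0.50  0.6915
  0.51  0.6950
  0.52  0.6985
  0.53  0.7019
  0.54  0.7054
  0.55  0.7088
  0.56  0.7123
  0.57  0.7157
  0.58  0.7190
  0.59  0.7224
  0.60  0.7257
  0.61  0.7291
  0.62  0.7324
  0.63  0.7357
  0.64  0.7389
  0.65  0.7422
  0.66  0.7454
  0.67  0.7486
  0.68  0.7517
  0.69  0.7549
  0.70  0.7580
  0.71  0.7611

61.55

T = 0.25;  σ√T = 0.2150
d₁ = [ln(400/360) + (0.077 + 0.43²/2)·0.25] / 0.2150 = [0.1054 + 0.0424] / 0.2150 = 0.6871 ≈ 0.69
d₂ = d₁ − σ√T = 0.6871 − 0.2150 = 0.4721 ≈ 0.47
exp(−rT) = exp(−0.077·0.25) = 0.9809
N(d₁) = N(0.69) = 0.7549;  N(d₂) = N(0.47) = 0.6808
C = 400·0.7549 − 360·0.9809·0.6808 = 301.9600 − 240.4068 = 61.5532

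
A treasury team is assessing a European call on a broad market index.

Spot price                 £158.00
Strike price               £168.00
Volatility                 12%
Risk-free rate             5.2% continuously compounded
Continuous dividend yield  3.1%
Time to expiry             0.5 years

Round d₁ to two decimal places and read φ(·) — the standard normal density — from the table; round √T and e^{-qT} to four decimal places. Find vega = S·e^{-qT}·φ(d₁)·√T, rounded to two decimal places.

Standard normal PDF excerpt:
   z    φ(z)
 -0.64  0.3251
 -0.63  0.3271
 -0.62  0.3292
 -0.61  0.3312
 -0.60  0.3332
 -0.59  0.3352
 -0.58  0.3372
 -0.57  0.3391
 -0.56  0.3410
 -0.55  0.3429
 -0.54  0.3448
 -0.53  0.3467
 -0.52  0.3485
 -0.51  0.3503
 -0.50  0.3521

σ√T = 0.12·√0.5 = 0.0849
ln(S/K) + (r − q + σ²/2)T = ln(158/168) + (0.052 − 0.031 + 0.12²/2)·0.5 = -0.0614 + 0.0141 = -0.0473
d₁ = -0.0473 / 0.0849 = -0.5571 ≈ -0.56
√T = √0.5 = 0.7071
φ(d₁) = φ(-0.56) = 0.3410
e^(−qT) = e^(−0.031·0.5) = 0.9846
vega = S·e^(−qT)·φ(d₁)·√T = 158·0.9846·0.3410·0.7071 = 37.5104

37.51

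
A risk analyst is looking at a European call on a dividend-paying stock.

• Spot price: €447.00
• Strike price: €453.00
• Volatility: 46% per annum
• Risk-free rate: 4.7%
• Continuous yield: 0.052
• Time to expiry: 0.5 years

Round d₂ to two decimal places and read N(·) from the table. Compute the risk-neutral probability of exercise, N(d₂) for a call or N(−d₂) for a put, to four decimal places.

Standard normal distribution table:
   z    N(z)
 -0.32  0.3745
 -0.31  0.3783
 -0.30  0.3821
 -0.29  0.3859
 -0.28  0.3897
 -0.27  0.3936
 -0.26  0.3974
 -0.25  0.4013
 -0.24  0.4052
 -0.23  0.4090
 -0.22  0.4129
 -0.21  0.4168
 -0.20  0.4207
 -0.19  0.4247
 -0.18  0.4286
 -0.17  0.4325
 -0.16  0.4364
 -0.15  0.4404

0.4168

σ√T = 0.46 × 0.7071 = 0.3253
d₁ = [ln(447/453) + (0.047 − 0.052 + ½·0.46²)·0.5] / (σ√T) = (-0.0133 + 0.0504) / 0.3253 = 0.1140 which rounds to 0.11
d₂ = 0.1140 − 0.3253 = -0.2113 which rounds to -0.21
Risk-neutral Pr[S_T > K] = N(d₂) = N(-0.21) = 0.4168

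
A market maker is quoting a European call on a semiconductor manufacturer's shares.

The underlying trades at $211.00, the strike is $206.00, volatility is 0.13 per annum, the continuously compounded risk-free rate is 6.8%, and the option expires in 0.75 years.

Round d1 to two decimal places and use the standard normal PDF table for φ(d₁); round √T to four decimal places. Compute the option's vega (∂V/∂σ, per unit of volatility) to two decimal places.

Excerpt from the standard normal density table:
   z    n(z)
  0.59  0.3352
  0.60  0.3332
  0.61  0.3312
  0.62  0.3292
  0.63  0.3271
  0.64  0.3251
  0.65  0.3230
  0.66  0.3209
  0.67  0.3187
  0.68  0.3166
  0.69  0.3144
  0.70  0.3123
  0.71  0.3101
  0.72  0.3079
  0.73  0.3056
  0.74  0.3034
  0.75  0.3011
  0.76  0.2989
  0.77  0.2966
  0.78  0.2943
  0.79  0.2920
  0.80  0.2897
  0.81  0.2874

56.26

σ√T = 0.13 × 0.8660 = 0.1126
d₁ = [ln(211/206) + (0.068 + 0.13²/2)·0.75] / 0.1126 = [0.0240 + 0.0573] / 0.1126 = 0.7223 → 0.72
√T = √0.75 = 0.8660
φ(d₁) = φ(0.72) = 0.3079
vega = S·φ(d₁)·√T = 211·0.3079·0.8660 = 56.2613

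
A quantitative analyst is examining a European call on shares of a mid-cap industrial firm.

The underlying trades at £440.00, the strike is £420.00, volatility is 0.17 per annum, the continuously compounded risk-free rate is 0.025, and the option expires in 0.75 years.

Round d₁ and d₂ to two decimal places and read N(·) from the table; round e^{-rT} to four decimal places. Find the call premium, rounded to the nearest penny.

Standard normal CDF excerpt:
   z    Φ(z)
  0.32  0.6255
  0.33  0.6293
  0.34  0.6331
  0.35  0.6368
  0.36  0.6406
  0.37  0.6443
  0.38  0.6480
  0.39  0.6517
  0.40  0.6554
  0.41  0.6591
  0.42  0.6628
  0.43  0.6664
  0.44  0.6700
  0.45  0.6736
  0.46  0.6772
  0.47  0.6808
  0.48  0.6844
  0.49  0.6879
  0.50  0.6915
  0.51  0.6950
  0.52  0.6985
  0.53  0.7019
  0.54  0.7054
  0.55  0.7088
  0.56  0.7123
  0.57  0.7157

T = 0.75;  σ√T = 0.1472
d₁ = [ln(440/420) + (0.025 + ½·0.17²)·0.75] / (σ√T) = (0.0465 + 0.0296) / 0.1472 = 0.5169 ≈ 0.52
d₂ = 0.5169 − 0.1472 = 0.3697 ≈ 0.37
exp(−rT) = exp(−0.025·0.75) = 0.9814
N(d₁) = N(0.52) = 0.6985;  N(d₂) = N(0.37) = 0.6443
C = 440·0.6985 − 420·0.9814·0.6443 = 307.3400 − 265.5727 = 41.7673

£41.77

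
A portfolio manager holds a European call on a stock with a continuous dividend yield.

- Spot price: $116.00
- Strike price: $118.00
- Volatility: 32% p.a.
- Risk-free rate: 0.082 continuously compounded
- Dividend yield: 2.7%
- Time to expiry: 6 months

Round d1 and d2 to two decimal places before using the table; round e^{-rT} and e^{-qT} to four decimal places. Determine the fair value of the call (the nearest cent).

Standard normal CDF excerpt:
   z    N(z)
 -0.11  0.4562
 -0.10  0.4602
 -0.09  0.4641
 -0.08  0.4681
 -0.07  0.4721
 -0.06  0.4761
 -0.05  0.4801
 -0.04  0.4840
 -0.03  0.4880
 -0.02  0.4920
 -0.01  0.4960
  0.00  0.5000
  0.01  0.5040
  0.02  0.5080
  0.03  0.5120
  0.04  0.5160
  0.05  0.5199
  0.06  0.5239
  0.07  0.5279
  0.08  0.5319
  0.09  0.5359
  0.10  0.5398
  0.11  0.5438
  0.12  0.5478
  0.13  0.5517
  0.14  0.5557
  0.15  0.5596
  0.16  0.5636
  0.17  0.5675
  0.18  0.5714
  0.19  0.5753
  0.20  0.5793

$11.03

σ√T = 0.32 × 0.7071 = 0.2263
d₁ = [ln(116/118) + (0.082 − 0.027 + 0.32²/2)·0.5] / 0.2263 = [-0.0171 + 0.0531] / 0.2263 = 0.1591 which rounds to 0.16
d₂ = d₁ − σ√T = 0.1591 − 0.2263 = -0.0672 which rounds to -0.07
e^(−qT) = e^(−0.027·0.5) = 0.9866;  e^(−rT) = e^(−0.082·0.5) = 0.9598
C = 116·0.9866·N(0.16) − 118·0.9598·N(-0.07) = 116·0.9866·0.5636 − 118·0.9598·0.4721 = 64.5015 − 53.4683 = 11.0332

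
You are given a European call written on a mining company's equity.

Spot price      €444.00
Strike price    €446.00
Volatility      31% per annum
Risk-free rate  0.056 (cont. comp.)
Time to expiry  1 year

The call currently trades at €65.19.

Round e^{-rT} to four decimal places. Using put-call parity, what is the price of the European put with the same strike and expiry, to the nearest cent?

exp(−rT) = exp(−0.056·1) = 0.9455
Put-call parity: C − P = S − K·e^(−rT) = 444 − 446·0.9455 = 444 − 421.6930 = 22.3070
P = C − (C − P) = 65.19 − (22.3070) = 42.8830

€42.88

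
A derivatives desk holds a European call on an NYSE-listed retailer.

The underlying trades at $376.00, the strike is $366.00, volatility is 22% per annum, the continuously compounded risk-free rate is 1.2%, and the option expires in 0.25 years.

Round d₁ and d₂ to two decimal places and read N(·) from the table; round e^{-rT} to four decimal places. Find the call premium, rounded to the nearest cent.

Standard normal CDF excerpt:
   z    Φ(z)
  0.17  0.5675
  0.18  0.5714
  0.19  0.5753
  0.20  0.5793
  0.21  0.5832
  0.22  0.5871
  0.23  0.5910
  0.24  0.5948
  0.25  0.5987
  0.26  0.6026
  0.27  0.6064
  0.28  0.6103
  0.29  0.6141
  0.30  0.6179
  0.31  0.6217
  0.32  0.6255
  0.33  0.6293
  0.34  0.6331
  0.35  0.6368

T = 0.25;  σ√T = 0.1100
ln(S/K) + (r + σ²/2)T = ln(376/366) + (0.012 + 0.22²/2)·0.25 = 0.0270 + 0.0090 = 0.0360
d₁ = 0.0360 / 0.1100 = 0.3273 ≈ 0.33
d₂ = d₁ − σ√T = 0.3273 − 0.1100 = 0.2173 ≈ 0.22
exp(−rT) = exp(−0.012·0.25) = 0.9970
N(d₁) = N(0.33) = 0.6293;  N(d₂) = N(0.22) = 0.5871
C = 376·0.6293 − 366·0.9970·0.5871 = 236.6168 − 214.2340 = 22.3828

$22.38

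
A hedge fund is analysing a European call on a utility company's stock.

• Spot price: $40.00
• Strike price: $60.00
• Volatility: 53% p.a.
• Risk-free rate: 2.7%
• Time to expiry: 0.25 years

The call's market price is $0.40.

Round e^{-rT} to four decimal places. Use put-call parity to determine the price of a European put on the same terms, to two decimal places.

exp(−rT) = exp(−0.027·0.25) = 0.9933
Put-call parity: C − P = S − K·e^(−rT) = 40 − 60·0.9933 = 40 − 59.5980 = -19.5980
P = C − (C − P) = 0.40 − (-19.5980) = 19.9980

$20.00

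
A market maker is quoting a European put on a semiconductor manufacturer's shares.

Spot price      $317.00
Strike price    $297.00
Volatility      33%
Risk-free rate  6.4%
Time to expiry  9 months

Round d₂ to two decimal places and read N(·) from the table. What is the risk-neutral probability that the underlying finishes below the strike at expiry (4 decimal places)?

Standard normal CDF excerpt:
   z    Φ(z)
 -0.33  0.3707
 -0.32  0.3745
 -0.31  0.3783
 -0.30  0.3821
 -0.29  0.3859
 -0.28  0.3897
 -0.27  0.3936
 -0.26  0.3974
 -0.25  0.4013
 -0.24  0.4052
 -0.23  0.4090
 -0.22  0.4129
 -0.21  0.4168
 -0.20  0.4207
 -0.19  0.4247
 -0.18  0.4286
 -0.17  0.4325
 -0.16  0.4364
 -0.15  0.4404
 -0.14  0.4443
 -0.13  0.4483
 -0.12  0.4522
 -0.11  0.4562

σ√T = 0.33 × 0.8660 = 0.2858
ln(S/K) + (r + σ²/2)T = ln(317/297) + (0.064 + 0.33²/2)·0.75 = 0.0652 + 0.0888 = 0.1540
d₁ = 0.1540 / 0.2858 = 0.5389 which rounds to 0.54
d₂ = d₁ − σ√T = 0.5389 − 0.2858 = 0.2531 which rounds to 0.25
Risk-neutral Pr[S_T < K] = N(−d₂) = N(-0.25) = 0.4013

0.4013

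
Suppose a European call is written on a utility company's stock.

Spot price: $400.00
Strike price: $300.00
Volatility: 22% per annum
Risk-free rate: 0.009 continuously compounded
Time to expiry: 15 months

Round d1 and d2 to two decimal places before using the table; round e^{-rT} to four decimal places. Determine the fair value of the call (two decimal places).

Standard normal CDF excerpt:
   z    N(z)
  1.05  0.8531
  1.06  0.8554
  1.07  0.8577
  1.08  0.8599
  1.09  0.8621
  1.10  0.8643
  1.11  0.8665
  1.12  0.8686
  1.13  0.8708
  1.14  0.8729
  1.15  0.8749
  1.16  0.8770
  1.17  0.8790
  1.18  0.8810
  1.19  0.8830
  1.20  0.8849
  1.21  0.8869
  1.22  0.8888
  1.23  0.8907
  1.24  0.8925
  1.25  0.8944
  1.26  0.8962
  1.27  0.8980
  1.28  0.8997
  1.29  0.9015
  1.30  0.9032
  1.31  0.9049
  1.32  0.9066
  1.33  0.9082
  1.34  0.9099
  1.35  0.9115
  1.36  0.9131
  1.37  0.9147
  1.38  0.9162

σ√T = 0.22·√1.25 = 0.2460
ln(S/K) + (r + σ²/2)T = ln(400/300) + (0.009 + 0.22²/2)·1.25 = 0.2877 + 0.0415 = 0.3292
d₁ = 0.3292 / 0.2460 = 1.3383 which rounds to 1.34
d₂ = d₁ − σ√T = 1.3383 − 0.2460 = 1.0923 which rounds to 1.09
exp(−rT) = exp(−0.009·1.25) = 0.9888
N(d₁) = N(1.34) = 0.9099;  N(d₂) = N(1.09) = 0.8621
C = 400·0.9099 − 300·0.9888·0.8621 = 363.9600 − 255.7333 = 108.2267

$108.23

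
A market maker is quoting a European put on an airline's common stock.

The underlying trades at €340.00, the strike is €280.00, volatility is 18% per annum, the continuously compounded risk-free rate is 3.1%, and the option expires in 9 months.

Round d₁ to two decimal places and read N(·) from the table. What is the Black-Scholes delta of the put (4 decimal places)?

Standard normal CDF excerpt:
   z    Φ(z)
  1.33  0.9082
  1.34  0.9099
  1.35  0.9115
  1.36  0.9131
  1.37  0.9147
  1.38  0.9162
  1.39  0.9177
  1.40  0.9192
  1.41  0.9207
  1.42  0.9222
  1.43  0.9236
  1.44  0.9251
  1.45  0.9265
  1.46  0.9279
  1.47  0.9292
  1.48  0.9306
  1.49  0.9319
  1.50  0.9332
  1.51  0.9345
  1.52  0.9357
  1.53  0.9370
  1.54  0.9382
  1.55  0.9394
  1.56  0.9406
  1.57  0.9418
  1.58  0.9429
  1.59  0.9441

σ√T = 0.18·√0.75 = 0.1559
d₁ = [ln(340/280) + (0.031 + 0.18²/2)·0.75] / 0.1559 = [0.1942 + 0.0354] / 0.1559 = 1.4726 → 1.47
N(d₁) = N(1.47) = 0.9292
Δ_put = N(d₁) − 1 = 0.9292 − 1 = -0.0708

-0.0708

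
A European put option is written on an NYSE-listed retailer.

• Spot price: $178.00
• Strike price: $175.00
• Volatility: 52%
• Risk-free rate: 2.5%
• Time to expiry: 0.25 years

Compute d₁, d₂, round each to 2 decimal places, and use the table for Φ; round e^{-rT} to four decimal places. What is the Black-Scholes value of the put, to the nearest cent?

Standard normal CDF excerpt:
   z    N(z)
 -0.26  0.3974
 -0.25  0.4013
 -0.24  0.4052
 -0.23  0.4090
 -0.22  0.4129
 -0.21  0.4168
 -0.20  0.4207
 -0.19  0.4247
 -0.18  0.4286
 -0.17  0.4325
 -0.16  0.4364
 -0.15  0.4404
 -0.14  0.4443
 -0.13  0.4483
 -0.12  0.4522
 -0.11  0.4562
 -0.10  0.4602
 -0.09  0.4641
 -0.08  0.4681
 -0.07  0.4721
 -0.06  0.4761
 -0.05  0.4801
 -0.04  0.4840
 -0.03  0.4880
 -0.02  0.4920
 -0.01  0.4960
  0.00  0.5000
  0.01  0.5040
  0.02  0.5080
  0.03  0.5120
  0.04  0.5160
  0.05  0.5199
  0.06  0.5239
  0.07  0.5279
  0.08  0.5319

$16.24

σ√T = 0.52·√0.25 = 0.2600
d₁ = [ln(178/175) + (0.025 + 0.52²/2)·0.25] / 0.2600 = [0.0170 + 0.0401] / 0.2600 = 0.2194 → 0.22
d₂ = d₁ − σ√T = 0.2194 − 0.2600 = -0.0406 → -0.04
exp(−rT) = exp(−0.025·0.25) = 0.9938
P = 175·0.9938·N(0.04) − 178·N(-0.22) = 175·0.9938·0.5160 − 178·0.4129 = 89.7401 − 73.4962 = 16.2439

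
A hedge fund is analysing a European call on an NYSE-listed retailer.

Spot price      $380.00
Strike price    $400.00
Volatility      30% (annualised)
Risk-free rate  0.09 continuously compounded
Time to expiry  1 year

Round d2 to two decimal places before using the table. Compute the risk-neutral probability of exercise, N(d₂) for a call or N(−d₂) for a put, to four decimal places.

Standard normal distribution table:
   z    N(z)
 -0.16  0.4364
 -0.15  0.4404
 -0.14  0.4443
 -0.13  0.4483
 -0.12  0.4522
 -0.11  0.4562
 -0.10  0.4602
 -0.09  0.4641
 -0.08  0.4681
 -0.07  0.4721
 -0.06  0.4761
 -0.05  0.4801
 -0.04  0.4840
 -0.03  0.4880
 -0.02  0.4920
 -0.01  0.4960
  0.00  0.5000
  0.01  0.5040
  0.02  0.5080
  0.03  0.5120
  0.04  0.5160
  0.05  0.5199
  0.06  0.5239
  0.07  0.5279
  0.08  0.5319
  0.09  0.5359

T = 1;  σ√T = 0.3000
d₁ = [ln(380/400) + (0.09 + 0.3²/2)·1] / 0.3000 = [-0.0513 + 0.1350] / 0.3000 = 0.2790 ⇒ 0.28
d₂ = d₁ − σ√T = 0.2790 − 0.3000 = -0.0210 ⇒ -0.02
Pr(exercise) under Q = N(d₂) = 0.4920

0.4920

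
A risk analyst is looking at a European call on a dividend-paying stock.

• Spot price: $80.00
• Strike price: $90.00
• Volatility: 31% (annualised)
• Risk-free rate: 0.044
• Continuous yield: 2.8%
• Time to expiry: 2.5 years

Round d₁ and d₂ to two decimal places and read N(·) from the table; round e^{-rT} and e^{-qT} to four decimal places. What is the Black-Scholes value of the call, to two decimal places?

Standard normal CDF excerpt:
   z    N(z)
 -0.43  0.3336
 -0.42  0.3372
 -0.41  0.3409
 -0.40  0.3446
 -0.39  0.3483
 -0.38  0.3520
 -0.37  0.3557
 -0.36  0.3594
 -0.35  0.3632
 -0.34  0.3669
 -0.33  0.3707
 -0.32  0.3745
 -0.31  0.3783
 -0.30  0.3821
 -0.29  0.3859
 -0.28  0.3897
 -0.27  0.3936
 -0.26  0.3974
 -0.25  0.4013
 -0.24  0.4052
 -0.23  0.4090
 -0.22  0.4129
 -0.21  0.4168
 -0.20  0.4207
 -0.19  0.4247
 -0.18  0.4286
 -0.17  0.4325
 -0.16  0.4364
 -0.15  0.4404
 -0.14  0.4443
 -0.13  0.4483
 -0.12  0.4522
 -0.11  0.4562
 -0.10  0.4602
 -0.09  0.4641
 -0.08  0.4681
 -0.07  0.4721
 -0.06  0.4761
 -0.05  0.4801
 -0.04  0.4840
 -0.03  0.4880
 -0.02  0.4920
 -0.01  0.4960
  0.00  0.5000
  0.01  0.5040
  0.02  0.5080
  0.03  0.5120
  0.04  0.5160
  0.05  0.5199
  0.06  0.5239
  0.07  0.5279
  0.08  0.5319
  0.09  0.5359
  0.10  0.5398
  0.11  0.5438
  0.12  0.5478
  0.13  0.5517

T = 2.5;  σ√T = 0.4902
d₁ = [ln(80/90) + (0.044 − 0.028 + 0.31²/2)·2.5] / 0.4902 = [-0.1178 + 0.1601] / 0.4902 = 0.0864 which rounds to 0.09
d₂ = d₁ − σ√T = 0.0864 − 0.4902 = -0.4038 which rounds to -0.40
e^(−qT) = e^(−0.028·2.5) = 0.9324;  e^(−rT) = e^(−0.044·2.5) = 0.8958
N(d₁) = N(0.09) = 0.5359;  N(d₂) = N(-0.40) = 0.3446
C = 80·0.9324·0.5359 − 90·0.8958·0.3446 = 39.9739 − 27.7823 = 12.1915

$12.19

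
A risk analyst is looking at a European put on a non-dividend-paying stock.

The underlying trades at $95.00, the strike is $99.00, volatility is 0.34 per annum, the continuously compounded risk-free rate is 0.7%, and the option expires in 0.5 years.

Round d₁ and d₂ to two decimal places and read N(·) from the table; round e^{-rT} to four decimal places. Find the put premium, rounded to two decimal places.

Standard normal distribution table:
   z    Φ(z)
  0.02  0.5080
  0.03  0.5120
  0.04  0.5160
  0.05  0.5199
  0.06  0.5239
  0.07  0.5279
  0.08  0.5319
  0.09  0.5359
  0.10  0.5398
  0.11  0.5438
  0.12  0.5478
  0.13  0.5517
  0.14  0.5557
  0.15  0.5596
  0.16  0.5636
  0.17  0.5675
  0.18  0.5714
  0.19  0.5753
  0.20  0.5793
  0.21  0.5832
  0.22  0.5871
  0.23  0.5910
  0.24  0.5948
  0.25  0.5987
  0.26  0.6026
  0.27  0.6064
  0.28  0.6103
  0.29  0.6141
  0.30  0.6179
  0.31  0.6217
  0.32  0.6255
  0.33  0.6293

σ√T = 0.34 × 0.7071 = 0.2404
d₁ = [ln(95/99) + (0.007 + 0.34²/2)·0.5] / 0.2404 = [-0.0412 + 0.0324] / 0.2404 = -0.0368 which rounds to -0.04
d₂ = d₁ − σ√T = -0.0368 − 0.2404 = -0.2772 which rounds to -0.28
e^(−rT) = e^(−0.007·0.5) = 0.9965
N(−d₂) = N(0.28) = 0.6103;  N(−d₁) = N(0.04) = 0.5160
P = 99·0.9965·0.6103 − 95·0.5160 = 60.2082 − 49.0200 = 11.1882

$11.19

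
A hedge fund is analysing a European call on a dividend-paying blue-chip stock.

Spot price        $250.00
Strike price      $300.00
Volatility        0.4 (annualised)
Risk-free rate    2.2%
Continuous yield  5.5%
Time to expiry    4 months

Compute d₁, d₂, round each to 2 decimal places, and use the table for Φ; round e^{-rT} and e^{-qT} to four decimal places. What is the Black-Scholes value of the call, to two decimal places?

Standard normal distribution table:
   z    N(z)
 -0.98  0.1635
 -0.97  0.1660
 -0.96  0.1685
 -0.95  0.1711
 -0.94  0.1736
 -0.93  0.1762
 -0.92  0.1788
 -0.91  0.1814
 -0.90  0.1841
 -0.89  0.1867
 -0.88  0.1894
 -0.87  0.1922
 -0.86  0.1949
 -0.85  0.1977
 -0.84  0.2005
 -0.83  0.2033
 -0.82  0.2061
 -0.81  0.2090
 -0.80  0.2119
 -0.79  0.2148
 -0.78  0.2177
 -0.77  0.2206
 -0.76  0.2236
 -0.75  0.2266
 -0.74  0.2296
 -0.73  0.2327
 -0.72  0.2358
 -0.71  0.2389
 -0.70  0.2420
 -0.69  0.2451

$6.92

σ√T = 0.4·√0.3333 = 0.2309
d₁ = [ln(250/300) + (0.022 − 0.055 + 0.4²/2)·0.3333] / 0.2309 = [-0.1823 + 0.0157] / 0.2309 = -0.7216 → -0.72
d₂ = d₁ − σ√T = -0.7216 − 0.2309 = -0.9526 → -0.95
exp(−qT) = exp(−0.055·0.3333) = 0.9818;  exp(−rT) = exp(−0.022·0.3333) = 0.9927
N(d₁) = N(-0.72) = 0.2358;  N(d₂) = N(-0.95) = 0.1711
C = 250·0.9818·0.2358 − 300·0.9927·0.1711 = 57.8771 − 50.9553 = 6.9218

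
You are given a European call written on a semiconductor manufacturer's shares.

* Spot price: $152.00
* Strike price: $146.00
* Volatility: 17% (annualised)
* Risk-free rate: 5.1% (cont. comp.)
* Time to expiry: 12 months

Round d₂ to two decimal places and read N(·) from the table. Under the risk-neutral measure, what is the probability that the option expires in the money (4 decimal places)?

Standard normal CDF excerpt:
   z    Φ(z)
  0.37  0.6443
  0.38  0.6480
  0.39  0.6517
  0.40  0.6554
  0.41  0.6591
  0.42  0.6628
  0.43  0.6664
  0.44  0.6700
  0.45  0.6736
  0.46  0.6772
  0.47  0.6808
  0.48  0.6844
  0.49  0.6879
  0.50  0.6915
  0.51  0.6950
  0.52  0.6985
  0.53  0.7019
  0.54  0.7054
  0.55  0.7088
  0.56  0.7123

T = 1;  σ√T = 0.1700
d₁ = [ln(152/146) + (0.051 + 0.17²/2)·1] / 0.1700 = [0.0403 + 0.0654] / 0.1700 = 0.6219 ⇒ 0.62
d₂ = d₁ − σ√T = 0.6219 − 0.1700 = 0.4519 ⇒ 0.45
Pr(exercise) under Q = N(d₂) = 0.6736

0.6736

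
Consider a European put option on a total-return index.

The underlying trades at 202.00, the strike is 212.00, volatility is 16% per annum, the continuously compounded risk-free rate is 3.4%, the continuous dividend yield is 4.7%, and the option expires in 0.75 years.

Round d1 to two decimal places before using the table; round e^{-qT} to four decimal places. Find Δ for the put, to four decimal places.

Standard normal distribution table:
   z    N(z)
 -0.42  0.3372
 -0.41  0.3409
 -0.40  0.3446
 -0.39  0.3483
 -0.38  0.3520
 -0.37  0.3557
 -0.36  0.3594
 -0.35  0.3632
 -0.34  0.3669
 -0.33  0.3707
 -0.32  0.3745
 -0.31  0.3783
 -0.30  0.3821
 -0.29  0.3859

-0.6148

σ√T = 0.16·√0.75 = 0.1386
ln(S/K) + (r − q + σ²/2)T = ln(202/212) + (0.034 − 0.047 + 0.16²/2)·0.75 = -0.0483 − 0.0001 = -0.0485
d₁ = -0.0485 / 0.1386 = -0.3498 ≈ -0.35
N(d₁) = N(-0.35) = 0.3632
Δ_put = e^(−qT)·(N(d₁) − 1) = 0.9654·(0.3632 − 1) = -0.6148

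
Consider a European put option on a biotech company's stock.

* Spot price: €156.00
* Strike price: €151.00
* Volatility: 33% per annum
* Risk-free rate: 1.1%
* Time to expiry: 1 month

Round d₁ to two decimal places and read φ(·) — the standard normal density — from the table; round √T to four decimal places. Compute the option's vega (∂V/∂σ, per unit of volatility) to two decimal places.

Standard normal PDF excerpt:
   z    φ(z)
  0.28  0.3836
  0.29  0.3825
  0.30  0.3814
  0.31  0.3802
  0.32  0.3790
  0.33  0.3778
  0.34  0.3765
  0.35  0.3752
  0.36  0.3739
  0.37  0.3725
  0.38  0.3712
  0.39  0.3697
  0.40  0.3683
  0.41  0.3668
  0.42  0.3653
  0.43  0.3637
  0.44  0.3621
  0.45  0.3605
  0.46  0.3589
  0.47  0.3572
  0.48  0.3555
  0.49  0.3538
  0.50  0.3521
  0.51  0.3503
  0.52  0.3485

σ√T = 0.33 × 0.2887 = 0.0953
d₁ = [ln(156/151) + (0.011 + ½·0.33²)·0.08333] / (σ√T) = (0.0326 + 0.0055) / 0.0953 = 0.3992 → 0.40
√T = √0.08333 = 0.2887
φ(d₁) = φ(0.40) = 0.3683
vega = S·φ(d₁)·√T = 156·0.3683·0.2887 = 16.5872
(Vega is the same for a European call and put with the same parameters.)

16.59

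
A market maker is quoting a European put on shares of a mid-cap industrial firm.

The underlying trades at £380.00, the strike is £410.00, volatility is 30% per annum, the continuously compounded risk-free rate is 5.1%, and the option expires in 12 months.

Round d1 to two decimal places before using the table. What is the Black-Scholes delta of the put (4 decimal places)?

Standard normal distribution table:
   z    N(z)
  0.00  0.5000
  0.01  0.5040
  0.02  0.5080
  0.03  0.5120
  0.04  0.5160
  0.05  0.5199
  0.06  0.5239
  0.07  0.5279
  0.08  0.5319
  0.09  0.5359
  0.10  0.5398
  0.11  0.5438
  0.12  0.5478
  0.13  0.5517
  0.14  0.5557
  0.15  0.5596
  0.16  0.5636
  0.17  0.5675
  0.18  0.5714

-0.4721

σ√T = 0.3 × 1.0000 = 0.3000
d₁ = [ln(380/410) + (0.051 + ½·0.3²)·1] / (σ√T) = (-0.0760 + 0.0960) / 0.3000 = 0.0667 which rounds to 0.07
N(d₁) = N(0.07) = 0.5279
Δ_put = N(d₁) − 1 = 0.5279 − 1 = -0.4721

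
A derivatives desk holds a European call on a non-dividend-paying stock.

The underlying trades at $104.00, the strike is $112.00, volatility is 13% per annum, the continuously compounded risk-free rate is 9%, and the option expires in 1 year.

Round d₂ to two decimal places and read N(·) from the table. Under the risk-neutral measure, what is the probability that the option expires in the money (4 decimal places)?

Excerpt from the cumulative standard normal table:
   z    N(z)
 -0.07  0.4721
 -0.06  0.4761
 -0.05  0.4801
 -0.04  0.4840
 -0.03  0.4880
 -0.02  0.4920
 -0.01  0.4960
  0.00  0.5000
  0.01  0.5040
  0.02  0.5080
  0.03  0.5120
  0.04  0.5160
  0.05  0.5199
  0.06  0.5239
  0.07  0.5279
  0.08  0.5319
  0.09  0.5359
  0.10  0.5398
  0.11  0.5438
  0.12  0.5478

σ√T = 0.13·√1 = 0.1300
d₁ = [ln(104/112) + (0.09 + ½·0.13²)·1] / (σ√T) = (-0.0741 + 0.0984) / 0.1300 = 0.1872 → 0.19
d₂ = 0.1872 − 0.1300 = 0.0572 → 0.06
Pr(exercise) under Q = N(d₂) = 0.5239

0.5239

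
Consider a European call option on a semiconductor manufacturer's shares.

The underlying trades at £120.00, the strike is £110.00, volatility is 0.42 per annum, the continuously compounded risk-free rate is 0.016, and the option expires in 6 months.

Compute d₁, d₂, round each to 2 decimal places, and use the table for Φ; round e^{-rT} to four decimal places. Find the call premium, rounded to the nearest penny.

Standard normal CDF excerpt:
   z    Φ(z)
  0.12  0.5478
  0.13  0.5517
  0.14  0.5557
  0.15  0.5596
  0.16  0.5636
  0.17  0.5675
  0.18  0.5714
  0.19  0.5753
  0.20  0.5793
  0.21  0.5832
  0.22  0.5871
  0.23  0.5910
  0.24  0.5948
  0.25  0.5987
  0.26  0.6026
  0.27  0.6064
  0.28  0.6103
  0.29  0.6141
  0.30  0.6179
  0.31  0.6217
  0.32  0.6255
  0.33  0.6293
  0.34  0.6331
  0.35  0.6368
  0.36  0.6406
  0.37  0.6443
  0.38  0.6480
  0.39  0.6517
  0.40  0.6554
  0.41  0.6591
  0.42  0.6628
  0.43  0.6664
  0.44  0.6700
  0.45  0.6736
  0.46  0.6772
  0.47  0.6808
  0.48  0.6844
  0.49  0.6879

£19.77

T = 0.5;  σ√T = 0.2970
d₁ = [ln(120/110) + (0.016 + 0.42²/2)·0.5] / 0.2970 = [0.0870 + 0.0521] / 0.2970 = 0.4684 which rounds to 0.47
d₂ = d₁ − σ√T = 0.4684 − 0.2970 = 0.1714 which rounds to 0.17
e^(−rT) = e^(−0.016·0.5) = 0.9920
C = 120·N(0.47) − 110·0.9920·N(0.17) = 120·0.6808 − 110·0.9920·0.5675 = 81.6960 − 61.9256 = 19.7704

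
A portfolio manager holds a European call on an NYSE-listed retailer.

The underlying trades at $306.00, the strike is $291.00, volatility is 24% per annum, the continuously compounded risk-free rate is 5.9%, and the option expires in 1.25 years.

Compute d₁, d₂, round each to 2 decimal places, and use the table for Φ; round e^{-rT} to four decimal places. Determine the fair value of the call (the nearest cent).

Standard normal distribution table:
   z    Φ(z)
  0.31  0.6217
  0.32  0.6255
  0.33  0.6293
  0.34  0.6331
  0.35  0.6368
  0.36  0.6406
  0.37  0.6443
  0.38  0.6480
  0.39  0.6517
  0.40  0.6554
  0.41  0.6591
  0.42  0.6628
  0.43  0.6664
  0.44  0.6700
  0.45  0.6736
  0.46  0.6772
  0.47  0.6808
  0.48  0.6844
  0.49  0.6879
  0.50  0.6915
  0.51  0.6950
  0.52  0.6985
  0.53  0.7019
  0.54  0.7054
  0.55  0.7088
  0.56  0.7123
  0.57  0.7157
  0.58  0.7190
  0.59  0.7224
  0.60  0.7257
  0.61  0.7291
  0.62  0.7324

σ√T = 0.24 × 1.1180 = 0.2683
ln(S/K) + (r + σ²/2)T = ln(306/291) + (0.059 + 0.24²/2)·1.25 = 0.0503 + 0.1097 = 0.1600
d₁ = 0.1600 / 0.2683 = 0.5963 which rounds to 0.60
d₂ = d₁ − σ√T = 0.5963 − 0.2683 = 0.3280 which rounds to 0.33
exp(−rT) = exp(−0.059·1.25) = 0.9289
C = 306·N(0.60) − 291·0.9289·N(0.33) = 306·0.7257 − 291·0.9289·0.6293 = 222.0642 − 170.1060 = 51.9582

$51.96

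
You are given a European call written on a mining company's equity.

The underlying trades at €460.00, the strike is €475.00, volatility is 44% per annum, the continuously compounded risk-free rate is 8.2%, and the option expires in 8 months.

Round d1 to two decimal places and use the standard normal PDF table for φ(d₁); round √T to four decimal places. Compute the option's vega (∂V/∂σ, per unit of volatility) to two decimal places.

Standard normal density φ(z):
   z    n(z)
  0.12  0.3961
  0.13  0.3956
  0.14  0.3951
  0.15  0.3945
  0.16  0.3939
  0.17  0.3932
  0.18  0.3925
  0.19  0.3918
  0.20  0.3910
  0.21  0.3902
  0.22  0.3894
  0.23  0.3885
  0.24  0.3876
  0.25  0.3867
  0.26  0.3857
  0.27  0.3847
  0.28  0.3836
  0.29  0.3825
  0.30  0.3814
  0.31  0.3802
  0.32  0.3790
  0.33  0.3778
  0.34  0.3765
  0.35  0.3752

145.58

σ√T = 0.44 × 0.8165 = 0.3593
d₁ = [ln(460/475) + (0.082 + ½·0.44²)·0.6667] / (σ√T) = (-0.0321 + 0.1192) / 0.3593 = 0.2425 → 0.24
√T = √0.6667 = 0.8165
φ(d₁) = φ(0.24) = 0.3876
vega = S·φ(d₁)·√T = 460·0.3876·0.8165 = 145.5787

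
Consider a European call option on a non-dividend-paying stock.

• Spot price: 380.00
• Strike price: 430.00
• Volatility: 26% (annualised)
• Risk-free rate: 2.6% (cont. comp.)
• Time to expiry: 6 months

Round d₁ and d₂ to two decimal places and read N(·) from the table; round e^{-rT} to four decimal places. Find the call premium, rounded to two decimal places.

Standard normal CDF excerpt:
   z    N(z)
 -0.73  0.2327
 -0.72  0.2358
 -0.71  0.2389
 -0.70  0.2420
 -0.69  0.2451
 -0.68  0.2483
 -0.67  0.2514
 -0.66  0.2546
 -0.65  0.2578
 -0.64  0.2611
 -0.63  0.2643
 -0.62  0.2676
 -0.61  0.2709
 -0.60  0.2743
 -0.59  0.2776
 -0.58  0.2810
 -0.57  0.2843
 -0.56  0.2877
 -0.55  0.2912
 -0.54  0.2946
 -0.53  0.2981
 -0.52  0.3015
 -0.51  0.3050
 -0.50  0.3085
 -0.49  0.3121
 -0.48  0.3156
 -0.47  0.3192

T = 0.5;  σ√T = 0.1838
d₁ = [ln(380/430) + (0.026 + 0.26²/2)·0.5] / 0.1838 = [-0.1236 + 0.0299] / 0.1838 = -0.5097 which rounds to -0.51
d₂ = d₁ − σ√T = -0.5097 − 0.1838 = -0.6936 which rounds to -0.69
exp(−rT) = exp(−0.026·0.5) = 0.9871
N(d₁) = N(-0.51) = 0.3050;  N(d₂) = N(-0.69) = 0.2451
C = 380·0.3050 − 430·0.9871·0.2451 = 115.9000 − 104.0334 = 11.8666

11.87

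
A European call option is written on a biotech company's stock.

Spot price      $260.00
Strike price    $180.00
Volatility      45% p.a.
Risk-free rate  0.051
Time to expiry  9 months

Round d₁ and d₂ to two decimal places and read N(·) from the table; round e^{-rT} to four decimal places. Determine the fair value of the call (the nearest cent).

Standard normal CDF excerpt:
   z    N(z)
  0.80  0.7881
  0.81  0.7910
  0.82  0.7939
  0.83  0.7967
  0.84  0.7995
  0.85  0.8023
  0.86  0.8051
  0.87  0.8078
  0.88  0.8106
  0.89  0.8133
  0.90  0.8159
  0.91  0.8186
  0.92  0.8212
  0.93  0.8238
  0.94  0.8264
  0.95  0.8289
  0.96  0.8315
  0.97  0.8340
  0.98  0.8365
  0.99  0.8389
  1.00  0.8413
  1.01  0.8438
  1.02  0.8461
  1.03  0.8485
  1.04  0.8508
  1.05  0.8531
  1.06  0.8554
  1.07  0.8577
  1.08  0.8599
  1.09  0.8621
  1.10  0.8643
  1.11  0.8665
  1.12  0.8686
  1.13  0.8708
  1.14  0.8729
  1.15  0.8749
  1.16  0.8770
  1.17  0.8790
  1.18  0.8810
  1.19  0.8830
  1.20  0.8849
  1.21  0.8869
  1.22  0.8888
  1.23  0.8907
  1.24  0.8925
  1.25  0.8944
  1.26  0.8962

$93.05

σ√T = 0.45 × 0.8660 = 0.3897
ln(S/K) + (r + σ²/2)T = ln(260/180) + (0.051 + 0.45²/2)·0.75 = 0.3677 + 0.1142 = 0.4819
d₁ = 0.4819 / 0.3897 = 1.2366 which rounds to 1.24
d₂ = d₁ − σ√T = 1.2366 − 0.3897 = 0.8469 which rounds to 0.85
exp(−rT) = exp(−0.051·0.75) = 0.9625
N(d₁) = N(1.24) = 0.8925;  N(d₂) = N(0.85) = 0.8023
C = 260·0.8925 − 180·0.9625·0.8023 = 232.0500 − 138.9985 = 93.0515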